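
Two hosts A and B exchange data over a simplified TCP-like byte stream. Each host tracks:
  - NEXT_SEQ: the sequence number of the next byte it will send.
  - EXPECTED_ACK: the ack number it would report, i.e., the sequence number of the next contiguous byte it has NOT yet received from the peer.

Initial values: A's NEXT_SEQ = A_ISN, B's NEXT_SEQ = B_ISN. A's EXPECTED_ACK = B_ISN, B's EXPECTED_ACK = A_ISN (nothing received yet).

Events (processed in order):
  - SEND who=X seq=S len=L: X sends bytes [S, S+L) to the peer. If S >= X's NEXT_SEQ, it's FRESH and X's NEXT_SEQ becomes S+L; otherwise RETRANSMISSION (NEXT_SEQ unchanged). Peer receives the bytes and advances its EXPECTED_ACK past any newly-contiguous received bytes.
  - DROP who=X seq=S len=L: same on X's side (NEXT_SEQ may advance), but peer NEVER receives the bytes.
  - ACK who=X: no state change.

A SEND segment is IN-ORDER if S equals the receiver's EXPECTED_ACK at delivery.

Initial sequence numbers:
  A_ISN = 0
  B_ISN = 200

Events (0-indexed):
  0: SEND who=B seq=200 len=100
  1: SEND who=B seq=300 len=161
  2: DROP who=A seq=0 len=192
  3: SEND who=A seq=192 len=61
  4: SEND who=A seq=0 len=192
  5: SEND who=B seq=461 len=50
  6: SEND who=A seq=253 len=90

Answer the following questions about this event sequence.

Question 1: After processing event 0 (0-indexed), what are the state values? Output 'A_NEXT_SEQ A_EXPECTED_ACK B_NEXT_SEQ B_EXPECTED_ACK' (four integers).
After event 0: A_seq=0 A_ack=300 B_seq=300 B_ack=0

0 300 300 0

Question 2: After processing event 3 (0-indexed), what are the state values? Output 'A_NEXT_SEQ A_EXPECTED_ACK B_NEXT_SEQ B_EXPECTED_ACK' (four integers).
After event 0: A_seq=0 A_ack=300 B_seq=300 B_ack=0
After event 1: A_seq=0 A_ack=461 B_seq=461 B_ack=0
After event 2: A_seq=192 A_ack=461 B_seq=461 B_ack=0
After event 3: A_seq=253 A_ack=461 B_seq=461 B_ack=0

253 461 461 0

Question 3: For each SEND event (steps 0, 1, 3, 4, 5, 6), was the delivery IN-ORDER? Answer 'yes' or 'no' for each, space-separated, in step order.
Answer: yes yes no yes yes yes

Derivation:
Step 0: SEND seq=200 -> in-order
Step 1: SEND seq=300 -> in-order
Step 3: SEND seq=192 -> out-of-order
Step 4: SEND seq=0 -> in-order
Step 5: SEND seq=461 -> in-order
Step 6: SEND seq=253 -> in-order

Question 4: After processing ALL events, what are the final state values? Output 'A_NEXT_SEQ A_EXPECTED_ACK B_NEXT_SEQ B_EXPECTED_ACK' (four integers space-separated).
Answer: 343 511 511 343

Derivation:
After event 0: A_seq=0 A_ack=300 B_seq=300 B_ack=0
After event 1: A_seq=0 A_ack=461 B_seq=461 B_ack=0
After event 2: A_seq=192 A_ack=461 B_seq=461 B_ack=0
After event 3: A_seq=253 A_ack=461 B_seq=461 B_ack=0
After event 4: A_seq=253 A_ack=461 B_seq=461 B_ack=253
After event 5: A_seq=253 A_ack=511 B_seq=511 B_ack=253
After event 6: A_seq=343 A_ack=511 B_seq=511 B_ack=343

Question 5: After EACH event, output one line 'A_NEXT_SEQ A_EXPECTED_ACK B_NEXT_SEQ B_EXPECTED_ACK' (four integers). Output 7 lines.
0 300 300 0
0 461 461 0
192 461 461 0
253 461 461 0
253 461 461 253
253 511 511 253
343 511 511 343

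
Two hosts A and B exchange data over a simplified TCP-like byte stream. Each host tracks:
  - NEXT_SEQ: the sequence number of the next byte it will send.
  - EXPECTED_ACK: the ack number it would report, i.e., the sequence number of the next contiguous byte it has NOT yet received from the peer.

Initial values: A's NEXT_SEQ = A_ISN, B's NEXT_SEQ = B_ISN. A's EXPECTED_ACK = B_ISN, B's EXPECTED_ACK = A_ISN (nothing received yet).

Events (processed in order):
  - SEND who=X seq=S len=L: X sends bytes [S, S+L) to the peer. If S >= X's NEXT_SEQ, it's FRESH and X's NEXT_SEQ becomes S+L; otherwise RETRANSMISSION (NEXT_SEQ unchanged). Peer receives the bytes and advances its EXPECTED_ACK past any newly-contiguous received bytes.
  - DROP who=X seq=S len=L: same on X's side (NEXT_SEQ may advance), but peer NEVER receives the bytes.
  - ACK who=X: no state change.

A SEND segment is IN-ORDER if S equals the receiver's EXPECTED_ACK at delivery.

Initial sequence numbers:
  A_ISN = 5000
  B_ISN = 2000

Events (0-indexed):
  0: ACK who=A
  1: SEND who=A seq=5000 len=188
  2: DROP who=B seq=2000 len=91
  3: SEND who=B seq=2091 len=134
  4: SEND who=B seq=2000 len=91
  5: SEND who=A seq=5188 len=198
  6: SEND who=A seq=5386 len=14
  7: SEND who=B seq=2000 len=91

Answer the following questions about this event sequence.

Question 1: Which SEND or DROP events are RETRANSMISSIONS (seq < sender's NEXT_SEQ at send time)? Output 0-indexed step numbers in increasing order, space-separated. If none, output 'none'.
Step 1: SEND seq=5000 -> fresh
Step 2: DROP seq=2000 -> fresh
Step 3: SEND seq=2091 -> fresh
Step 4: SEND seq=2000 -> retransmit
Step 5: SEND seq=5188 -> fresh
Step 6: SEND seq=5386 -> fresh
Step 7: SEND seq=2000 -> retransmit

Answer: 4 7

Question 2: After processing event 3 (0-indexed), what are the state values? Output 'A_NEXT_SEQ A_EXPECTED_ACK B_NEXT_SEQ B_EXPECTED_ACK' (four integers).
After event 0: A_seq=5000 A_ack=2000 B_seq=2000 B_ack=5000
After event 1: A_seq=5188 A_ack=2000 B_seq=2000 B_ack=5188
After event 2: A_seq=5188 A_ack=2000 B_seq=2091 B_ack=5188
After event 3: A_seq=5188 A_ack=2000 B_seq=2225 B_ack=5188

5188 2000 2225 5188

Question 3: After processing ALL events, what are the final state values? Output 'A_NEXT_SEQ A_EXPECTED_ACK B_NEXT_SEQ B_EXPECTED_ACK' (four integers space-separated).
Answer: 5400 2225 2225 5400

Derivation:
After event 0: A_seq=5000 A_ack=2000 B_seq=2000 B_ack=5000
After event 1: A_seq=5188 A_ack=2000 B_seq=2000 B_ack=5188
After event 2: A_seq=5188 A_ack=2000 B_seq=2091 B_ack=5188
After event 3: A_seq=5188 A_ack=2000 B_seq=2225 B_ack=5188
After event 4: A_seq=5188 A_ack=2225 B_seq=2225 B_ack=5188
After event 5: A_seq=5386 A_ack=2225 B_seq=2225 B_ack=5386
After event 6: A_seq=5400 A_ack=2225 B_seq=2225 B_ack=5400
After event 7: A_seq=5400 A_ack=2225 B_seq=2225 B_ack=5400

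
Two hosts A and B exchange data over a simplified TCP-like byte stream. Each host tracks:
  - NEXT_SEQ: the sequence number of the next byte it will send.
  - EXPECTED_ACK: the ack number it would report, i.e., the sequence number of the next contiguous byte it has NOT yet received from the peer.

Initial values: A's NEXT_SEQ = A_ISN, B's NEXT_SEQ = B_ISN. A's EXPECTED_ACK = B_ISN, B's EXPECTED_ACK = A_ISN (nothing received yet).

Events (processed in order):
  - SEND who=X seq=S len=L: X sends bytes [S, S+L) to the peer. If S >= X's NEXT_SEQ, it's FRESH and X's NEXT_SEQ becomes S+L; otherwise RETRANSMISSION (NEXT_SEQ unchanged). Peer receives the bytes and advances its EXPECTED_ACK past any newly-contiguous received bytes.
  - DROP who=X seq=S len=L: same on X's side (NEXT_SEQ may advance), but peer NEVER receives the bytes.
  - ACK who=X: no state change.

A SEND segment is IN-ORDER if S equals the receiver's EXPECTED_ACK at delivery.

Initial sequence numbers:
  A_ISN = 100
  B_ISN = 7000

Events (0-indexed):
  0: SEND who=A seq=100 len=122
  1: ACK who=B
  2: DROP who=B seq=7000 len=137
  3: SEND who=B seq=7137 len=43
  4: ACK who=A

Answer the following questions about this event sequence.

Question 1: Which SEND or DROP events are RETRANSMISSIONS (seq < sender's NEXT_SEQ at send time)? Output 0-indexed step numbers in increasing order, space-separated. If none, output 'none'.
Answer: none

Derivation:
Step 0: SEND seq=100 -> fresh
Step 2: DROP seq=7000 -> fresh
Step 3: SEND seq=7137 -> fresh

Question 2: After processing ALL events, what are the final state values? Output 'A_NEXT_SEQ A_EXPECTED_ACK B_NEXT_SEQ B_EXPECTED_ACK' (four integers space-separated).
After event 0: A_seq=222 A_ack=7000 B_seq=7000 B_ack=222
After event 1: A_seq=222 A_ack=7000 B_seq=7000 B_ack=222
After event 2: A_seq=222 A_ack=7000 B_seq=7137 B_ack=222
After event 3: A_seq=222 A_ack=7000 B_seq=7180 B_ack=222
After event 4: A_seq=222 A_ack=7000 B_seq=7180 B_ack=222

Answer: 222 7000 7180 222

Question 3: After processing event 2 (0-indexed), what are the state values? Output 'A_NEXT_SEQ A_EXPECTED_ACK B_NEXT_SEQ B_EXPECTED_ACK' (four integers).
After event 0: A_seq=222 A_ack=7000 B_seq=7000 B_ack=222
After event 1: A_seq=222 A_ack=7000 B_seq=7000 B_ack=222
After event 2: A_seq=222 A_ack=7000 B_seq=7137 B_ack=222

222 7000 7137 222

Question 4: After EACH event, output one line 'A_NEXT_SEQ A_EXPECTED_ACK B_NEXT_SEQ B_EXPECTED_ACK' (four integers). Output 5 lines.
222 7000 7000 222
222 7000 7000 222
222 7000 7137 222
222 7000 7180 222
222 7000 7180 222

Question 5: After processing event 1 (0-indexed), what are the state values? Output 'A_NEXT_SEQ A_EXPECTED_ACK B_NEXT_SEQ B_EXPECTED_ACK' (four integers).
After event 0: A_seq=222 A_ack=7000 B_seq=7000 B_ack=222
After event 1: A_seq=222 A_ack=7000 B_seq=7000 B_ack=222

222 7000 7000 222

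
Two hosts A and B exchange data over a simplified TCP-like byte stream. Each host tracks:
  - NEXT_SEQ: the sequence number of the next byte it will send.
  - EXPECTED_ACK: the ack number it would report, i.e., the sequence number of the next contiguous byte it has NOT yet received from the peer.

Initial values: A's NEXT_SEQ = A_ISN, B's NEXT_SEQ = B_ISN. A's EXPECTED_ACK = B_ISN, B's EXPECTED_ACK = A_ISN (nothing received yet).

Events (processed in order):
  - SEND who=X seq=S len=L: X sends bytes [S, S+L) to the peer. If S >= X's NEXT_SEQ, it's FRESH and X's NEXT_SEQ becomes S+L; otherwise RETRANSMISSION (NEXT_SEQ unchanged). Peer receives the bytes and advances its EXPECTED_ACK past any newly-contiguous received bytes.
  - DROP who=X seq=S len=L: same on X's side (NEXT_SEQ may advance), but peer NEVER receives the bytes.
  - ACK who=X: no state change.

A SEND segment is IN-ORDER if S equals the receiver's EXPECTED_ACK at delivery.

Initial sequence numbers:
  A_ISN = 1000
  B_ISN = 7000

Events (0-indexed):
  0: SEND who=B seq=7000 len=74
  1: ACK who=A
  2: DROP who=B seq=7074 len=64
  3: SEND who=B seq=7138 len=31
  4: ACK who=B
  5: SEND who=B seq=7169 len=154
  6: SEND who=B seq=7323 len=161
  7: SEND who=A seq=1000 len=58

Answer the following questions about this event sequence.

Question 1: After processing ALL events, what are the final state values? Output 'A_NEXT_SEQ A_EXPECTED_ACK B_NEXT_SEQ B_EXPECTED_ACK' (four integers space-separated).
Answer: 1058 7074 7484 1058

Derivation:
After event 0: A_seq=1000 A_ack=7074 B_seq=7074 B_ack=1000
After event 1: A_seq=1000 A_ack=7074 B_seq=7074 B_ack=1000
After event 2: A_seq=1000 A_ack=7074 B_seq=7138 B_ack=1000
After event 3: A_seq=1000 A_ack=7074 B_seq=7169 B_ack=1000
After event 4: A_seq=1000 A_ack=7074 B_seq=7169 B_ack=1000
After event 5: A_seq=1000 A_ack=7074 B_seq=7323 B_ack=1000
After event 6: A_seq=1000 A_ack=7074 B_seq=7484 B_ack=1000
After event 7: A_seq=1058 A_ack=7074 B_seq=7484 B_ack=1058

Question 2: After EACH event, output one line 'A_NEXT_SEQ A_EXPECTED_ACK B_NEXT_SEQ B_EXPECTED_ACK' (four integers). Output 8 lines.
1000 7074 7074 1000
1000 7074 7074 1000
1000 7074 7138 1000
1000 7074 7169 1000
1000 7074 7169 1000
1000 7074 7323 1000
1000 7074 7484 1000
1058 7074 7484 1058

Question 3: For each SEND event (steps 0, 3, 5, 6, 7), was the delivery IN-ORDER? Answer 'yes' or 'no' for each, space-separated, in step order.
Step 0: SEND seq=7000 -> in-order
Step 3: SEND seq=7138 -> out-of-order
Step 5: SEND seq=7169 -> out-of-order
Step 6: SEND seq=7323 -> out-of-order
Step 7: SEND seq=1000 -> in-order

Answer: yes no no no yes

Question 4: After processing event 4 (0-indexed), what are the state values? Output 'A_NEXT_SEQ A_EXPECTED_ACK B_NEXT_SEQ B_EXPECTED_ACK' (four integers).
After event 0: A_seq=1000 A_ack=7074 B_seq=7074 B_ack=1000
After event 1: A_seq=1000 A_ack=7074 B_seq=7074 B_ack=1000
After event 2: A_seq=1000 A_ack=7074 B_seq=7138 B_ack=1000
After event 3: A_seq=1000 A_ack=7074 B_seq=7169 B_ack=1000
After event 4: A_seq=1000 A_ack=7074 B_seq=7169 B_ack=1000

1000 7074 7169 1000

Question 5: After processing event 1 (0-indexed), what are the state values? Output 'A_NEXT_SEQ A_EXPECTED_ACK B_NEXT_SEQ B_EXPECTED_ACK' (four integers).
After event 0: A_seq=1000 A_ack=7074 B_seq=7074 B_ack=1000
After event 1: A_seq=1000 A_ack=7074 B_seq=7074 B_ack=1000

1000 7074 7074 1000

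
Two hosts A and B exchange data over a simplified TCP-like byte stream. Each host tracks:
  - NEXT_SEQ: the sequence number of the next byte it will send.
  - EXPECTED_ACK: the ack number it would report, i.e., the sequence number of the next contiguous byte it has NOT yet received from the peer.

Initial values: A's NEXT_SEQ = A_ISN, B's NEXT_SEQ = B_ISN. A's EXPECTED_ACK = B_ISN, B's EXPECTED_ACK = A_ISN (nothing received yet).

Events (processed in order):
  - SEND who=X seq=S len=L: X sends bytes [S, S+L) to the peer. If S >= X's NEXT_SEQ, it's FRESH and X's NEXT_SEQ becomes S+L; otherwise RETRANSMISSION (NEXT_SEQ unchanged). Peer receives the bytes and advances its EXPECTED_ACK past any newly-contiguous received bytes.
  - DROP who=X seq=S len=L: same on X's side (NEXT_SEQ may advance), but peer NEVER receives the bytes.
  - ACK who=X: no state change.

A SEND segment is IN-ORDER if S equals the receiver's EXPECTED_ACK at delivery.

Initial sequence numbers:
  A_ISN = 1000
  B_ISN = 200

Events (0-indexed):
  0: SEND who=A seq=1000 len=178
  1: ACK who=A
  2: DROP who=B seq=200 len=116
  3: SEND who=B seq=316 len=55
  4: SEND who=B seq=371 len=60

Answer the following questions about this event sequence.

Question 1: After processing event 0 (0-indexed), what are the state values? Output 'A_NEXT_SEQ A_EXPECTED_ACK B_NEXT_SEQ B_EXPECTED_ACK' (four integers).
After event 0: A_seq=1178 A_ack=200 B_seq=200 B_ack=1178

1178 200 200 1178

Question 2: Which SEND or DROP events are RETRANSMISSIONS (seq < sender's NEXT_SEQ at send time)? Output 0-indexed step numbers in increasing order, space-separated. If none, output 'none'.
Step 0: SEND seq=1000 -> fresh
Step 2: DROP seq=200 -> fresh
Step 3: SEND seq=316 -> fresh
Step 4: SEND seq=371 -> fresh

Answer: none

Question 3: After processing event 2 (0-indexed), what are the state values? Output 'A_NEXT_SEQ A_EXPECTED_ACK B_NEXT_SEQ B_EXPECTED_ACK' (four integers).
After event 0: A_seq=1178 A_ack=200 B_seq=200 B_ack=1178
After event 1: A_seq=1178 A_ack=200 B_seq=200 B_ack=1178
After event 2: A_seq=1178 A_ack=200 B_seq=316 B_ack=1178

1178 200 316 1178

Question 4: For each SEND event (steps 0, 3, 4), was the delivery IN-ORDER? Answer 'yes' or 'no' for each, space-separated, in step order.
Answer: yes no no

Derivation:
Step 0: SEND seq=1000 -> in-order
Step 3: SEND seq=316 -> out-of-order
Step 4: SEND seq=371 -> out-of-order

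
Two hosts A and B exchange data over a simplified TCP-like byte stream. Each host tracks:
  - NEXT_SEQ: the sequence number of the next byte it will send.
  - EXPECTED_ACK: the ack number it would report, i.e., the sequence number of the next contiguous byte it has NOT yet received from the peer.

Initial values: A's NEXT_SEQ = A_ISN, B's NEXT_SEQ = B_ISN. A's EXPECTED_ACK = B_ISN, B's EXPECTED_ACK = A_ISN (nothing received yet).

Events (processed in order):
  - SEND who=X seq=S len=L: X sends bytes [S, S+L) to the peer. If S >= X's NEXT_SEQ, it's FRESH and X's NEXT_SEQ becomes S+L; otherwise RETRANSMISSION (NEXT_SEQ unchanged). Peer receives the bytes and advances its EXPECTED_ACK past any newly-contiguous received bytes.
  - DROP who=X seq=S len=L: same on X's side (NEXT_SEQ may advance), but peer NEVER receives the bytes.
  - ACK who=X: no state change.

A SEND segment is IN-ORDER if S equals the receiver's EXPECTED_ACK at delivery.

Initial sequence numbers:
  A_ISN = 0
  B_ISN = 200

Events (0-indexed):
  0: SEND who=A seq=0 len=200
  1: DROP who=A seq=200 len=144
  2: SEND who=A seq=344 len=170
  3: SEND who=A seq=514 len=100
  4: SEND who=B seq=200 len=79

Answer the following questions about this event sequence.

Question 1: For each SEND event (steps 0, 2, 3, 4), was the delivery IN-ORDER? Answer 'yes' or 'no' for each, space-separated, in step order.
Step 0: SEND seq=0 -> in-order
Step 2: SEND seq=344 -> out-of-order
Step 3: SEND seq=514 -> out-of-order
Step 4: SEND seq=200 -> in-order

Answer: yes no no yes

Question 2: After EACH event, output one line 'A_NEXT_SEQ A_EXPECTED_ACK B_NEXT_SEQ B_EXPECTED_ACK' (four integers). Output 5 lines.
200 200 200 200
344 200 200 200
514 200 200 200
614 200 200 200
614 279 279 200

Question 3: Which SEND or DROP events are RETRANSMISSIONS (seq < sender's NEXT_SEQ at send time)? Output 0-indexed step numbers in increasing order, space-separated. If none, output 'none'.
Answer: none

Derivation:
Step 0: SEND seq=0 -> fresh
Step 1: DROP seq=200 -> fresh
Step 2: SEND seq=344 -> fresh
Step 3: SEND seq=514 -> fresh
Step 4: SEND seq=200 -> fresh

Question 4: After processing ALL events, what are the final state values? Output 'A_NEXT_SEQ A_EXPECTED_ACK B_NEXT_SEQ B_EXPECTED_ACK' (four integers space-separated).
Answer: 614 279 279 200

Derivation:
After event 0: A_seq=200 A_ack=200 B_seq=200 B_ack=200
After event 1: A_seq=344 A_ack=200 B_seq=200 B_ack=200
After event 2: A_seq=514 A_ack=200 B_seq=200 B_ack=200
After event 3: A_seq=614 A_ack=200 B_seq=200 B_ack=200
After event 4: A_seq=614 A_ack=279 B_seq=279 B_ack=200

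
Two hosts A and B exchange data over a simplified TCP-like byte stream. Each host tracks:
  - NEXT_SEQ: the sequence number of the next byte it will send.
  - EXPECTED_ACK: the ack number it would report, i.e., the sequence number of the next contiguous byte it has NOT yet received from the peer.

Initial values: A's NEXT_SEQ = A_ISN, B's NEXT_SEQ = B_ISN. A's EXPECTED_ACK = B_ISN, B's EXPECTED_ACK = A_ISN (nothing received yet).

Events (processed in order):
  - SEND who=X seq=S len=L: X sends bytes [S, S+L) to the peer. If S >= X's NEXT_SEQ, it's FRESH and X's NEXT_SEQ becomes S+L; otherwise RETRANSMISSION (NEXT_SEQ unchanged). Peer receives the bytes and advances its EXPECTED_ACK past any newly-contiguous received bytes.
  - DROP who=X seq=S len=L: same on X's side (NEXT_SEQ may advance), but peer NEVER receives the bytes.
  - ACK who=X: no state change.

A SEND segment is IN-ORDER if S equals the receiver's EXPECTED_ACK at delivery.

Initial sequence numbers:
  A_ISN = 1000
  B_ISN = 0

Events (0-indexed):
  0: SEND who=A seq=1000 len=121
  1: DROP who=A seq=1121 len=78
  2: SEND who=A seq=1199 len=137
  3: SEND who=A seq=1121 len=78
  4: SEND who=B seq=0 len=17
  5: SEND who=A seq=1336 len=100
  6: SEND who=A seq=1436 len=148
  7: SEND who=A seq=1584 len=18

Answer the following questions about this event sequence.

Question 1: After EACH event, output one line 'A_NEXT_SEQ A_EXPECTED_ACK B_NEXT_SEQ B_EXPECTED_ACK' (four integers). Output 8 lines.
1121 0 0 1121
1199 0 0 1121
1336 0 0 1121
1336 0 0 1336
1336 17 17 1336
1436 17 17 1436
1584 17 17 1584
1602 17 17 1602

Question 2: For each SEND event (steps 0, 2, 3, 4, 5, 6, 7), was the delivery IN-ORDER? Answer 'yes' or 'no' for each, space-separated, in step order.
Answer: yes no yes yes yes yes yes

Derivation:
Step 0: SEND seq=1000 -> in-order
Step 2: SEND seq=1199 -> out-of-order
Step 3: SEND seq=1121 -> in-order
Step 4: SEND seq=0 -> in-order
Step 5: SEND seq=1336 -> in-order
Step 6: SEND seq=1436 -> in-order
Step 7: SEND seq=1584 -> in-order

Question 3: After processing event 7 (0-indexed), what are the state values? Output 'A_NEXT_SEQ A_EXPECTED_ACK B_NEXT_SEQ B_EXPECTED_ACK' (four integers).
After event 0: A_seq=1121 A_ack=0 B_seq=0 B_ack=1121
After event 1: A_seq=1199 A_ack=0 B_seq=0 B_ack=1121
After event 2: A_seq=1336 A_ack=0 B_seq=0 B_ack=1121
After event 3: A_seq=1336 A_ack=0 B_seq=0 B_ack=1336
After event 4: A_seq=1336 A_ack=17 B_seq=17 B_ack=1336
After event 5: A_seq=1436 A_ack=17 B_seq=17 B_ack=1436
After event 6: A_seq=1584 A_ack=17 B_seq=17 B_ack=1584
After event 7: A_seq=1602 A_ack=17 B_seq=17 B_ack=1602

1602 17 17 1602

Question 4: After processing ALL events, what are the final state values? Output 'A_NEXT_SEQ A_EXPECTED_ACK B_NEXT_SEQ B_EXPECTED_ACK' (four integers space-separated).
Answer: 1602 17 17 1602

Derivation:
After event 0: A_seq=1121 A_ack=0 B_seq=0 B_ack=1121
After event 1: A_seq=1199 A_ack=0 B_seq=0 B_ack=1121
After event 2: A_seq=1336 A_ack=0 B_seq=0 B_ack=1121
After event 3: A_seq=1336 A_ack=0 B_seq=0 B_ack=1336
After event 4: A_seq=1336 A_ack=17 B_seq=17 B_ack=1336
After event 5: A_seq=1436 A_ack=17 B_seq=17 B_ack=1436
After event 6: A_seq=1584 A_ack=17 B_seq=17 B_ack=1584
After event 7: A_seq=1602 A_ack=17 B_seq=17 B_ack=1602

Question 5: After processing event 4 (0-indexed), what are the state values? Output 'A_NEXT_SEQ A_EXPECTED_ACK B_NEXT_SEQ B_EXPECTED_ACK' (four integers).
After event 0: A_seq=1121 A_ack=0 B_seq=0 B_ack=1121
After event 1: A_seq=1199 A_ack=0 B_seq=0 B_ack=1121
After event 2: A_seq=1336 A_ack=0 B_seq=0 B_ack=1121
After event 3: A_seq=1336 A_ack=0 B_seq=0 B_ack=1336
After event 4: A_seq=1336 A_ack=17 B_seq=17 B_ack=1336

1336 17 17 1336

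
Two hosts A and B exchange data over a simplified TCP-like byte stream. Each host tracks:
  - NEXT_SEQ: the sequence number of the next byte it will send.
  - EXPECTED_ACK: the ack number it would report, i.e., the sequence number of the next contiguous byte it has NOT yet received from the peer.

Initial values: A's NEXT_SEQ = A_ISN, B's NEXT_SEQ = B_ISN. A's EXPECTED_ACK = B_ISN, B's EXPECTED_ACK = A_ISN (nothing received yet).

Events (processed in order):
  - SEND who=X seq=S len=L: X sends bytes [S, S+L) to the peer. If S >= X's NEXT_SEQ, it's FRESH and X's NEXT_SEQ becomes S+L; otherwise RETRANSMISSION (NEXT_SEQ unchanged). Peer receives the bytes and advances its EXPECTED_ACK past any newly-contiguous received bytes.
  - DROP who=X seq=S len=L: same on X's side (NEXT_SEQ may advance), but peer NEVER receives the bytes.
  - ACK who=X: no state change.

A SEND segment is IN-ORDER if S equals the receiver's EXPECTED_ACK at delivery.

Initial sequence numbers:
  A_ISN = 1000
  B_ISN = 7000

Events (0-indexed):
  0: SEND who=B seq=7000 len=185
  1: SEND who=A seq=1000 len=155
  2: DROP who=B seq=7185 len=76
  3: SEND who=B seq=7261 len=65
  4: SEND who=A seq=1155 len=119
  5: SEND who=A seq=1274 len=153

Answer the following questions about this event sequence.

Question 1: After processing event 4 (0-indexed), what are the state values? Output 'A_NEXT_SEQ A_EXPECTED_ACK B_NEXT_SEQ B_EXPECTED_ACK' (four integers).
After event 0: A_seq=1000 A_ack=7185 B_seq=7185 B_ack=1000
After event 1: A_seq=1155 A_ack=7185 B_seq=7185 B_ack=1155
After event 2: A_seq=1155 A_ack=7185 B_seq=7261 B_ack=1155
After event 3: A_seq=1155 A_ack=7185 B_seq=7326 B_ack=1155
After event 4: A_seq=1274 A_ack=7185 B_seq=7326 B_ack=1274

1274 7185 7326 1274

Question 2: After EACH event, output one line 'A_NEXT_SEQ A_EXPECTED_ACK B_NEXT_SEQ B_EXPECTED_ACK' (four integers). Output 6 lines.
1000 7185 7185 1000
1155 7185 7185 1155
1155 7185 7261 1155
1155 7185 7326 1155
1274 7185 7326 1274
1427 7185 7326 1427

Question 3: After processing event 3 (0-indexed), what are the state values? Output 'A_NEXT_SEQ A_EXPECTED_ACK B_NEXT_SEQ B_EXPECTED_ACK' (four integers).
After event 0: A_seq=1000 A_ack=7185 B_seq=7185 B_ack=1000
After event 1: A_seq=1155 A_ack=7185 B_seq=7185 B_ack=1155
After event 2: A_seq=1155 A_ack=7185 B_seq=7261 B_ack=1155
After event 3: A_seq=1155 A_ack=7185 B_seq=7326 B_ack=1155

1155 7185 7326 1155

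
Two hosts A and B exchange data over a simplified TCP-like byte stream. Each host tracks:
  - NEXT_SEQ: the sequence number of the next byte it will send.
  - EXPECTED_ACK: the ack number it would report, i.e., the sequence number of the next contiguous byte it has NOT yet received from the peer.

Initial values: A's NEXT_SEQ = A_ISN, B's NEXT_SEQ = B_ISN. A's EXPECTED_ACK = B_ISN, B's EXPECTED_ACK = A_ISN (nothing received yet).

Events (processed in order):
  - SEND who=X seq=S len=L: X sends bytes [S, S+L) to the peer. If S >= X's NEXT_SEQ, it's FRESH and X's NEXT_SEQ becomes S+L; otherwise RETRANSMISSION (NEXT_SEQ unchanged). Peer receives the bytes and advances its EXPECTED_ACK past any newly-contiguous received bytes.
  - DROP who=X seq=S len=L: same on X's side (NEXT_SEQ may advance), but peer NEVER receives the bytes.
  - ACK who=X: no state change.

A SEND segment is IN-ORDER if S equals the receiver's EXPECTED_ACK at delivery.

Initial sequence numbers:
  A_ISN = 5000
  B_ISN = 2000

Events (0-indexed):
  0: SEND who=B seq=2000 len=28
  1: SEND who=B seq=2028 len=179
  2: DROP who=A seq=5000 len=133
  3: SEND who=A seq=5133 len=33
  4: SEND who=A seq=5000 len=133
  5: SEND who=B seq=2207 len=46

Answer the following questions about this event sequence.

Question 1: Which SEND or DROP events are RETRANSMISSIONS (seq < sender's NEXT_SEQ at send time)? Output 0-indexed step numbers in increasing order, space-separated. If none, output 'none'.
Step 0: SEND seq=2000 -> fresh
Step 1: SEND seq=2028 -> fresh
Step 2: DROP seq=5000 -> fresh
Step 3: SEND seq=5133 -> fresh
Step 4: SEND seq=5000 -> retransmit
Step 5: SEND seq=2207 -> fresh

Answer: 4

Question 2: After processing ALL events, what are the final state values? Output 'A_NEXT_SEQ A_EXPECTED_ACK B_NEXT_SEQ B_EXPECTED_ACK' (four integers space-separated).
Answer: 5166 2253 2253 5166

Derivation:
After event 0: A_seq=5000 A_ack=2028 B_seq=2028 B_ack=5000
After event 1: A_seq=5000 A_ack=2207 B_seq=2207 B_ack=5000
After event 2: A_seq=5133 A_ack=2207 B_seq=2207 B_ack=5000
After event 3: A_seq=5166 A_ack=2207 B_seq=2207 B_ack=5000
After event 4: A_seq=5166 A_ack=2207 B_seq=2207 B_ack=5166
After event 5: A_seq=5166 A_ack=2253 B_seq=2253 B_ack=5166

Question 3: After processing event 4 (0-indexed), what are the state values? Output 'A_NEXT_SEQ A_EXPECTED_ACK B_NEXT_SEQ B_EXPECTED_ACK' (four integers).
After event 0: A_seq=5000 A_ack=2028 B_seq=2028 B_ack=5000
After event 1: A_seq=5000 A_ack=2207 B_seq=2207 B_ack=5000
After event 2: A_seq=5133 A_ack=2207 B_seq=2207 B_ack=5000
After event 3: A_seq=5166 A_ack=2207 B_seq=2207 B_ack=5000
After event 4: A_seq=5166 A_ack=2207 B_seq=2207 B_ack=5166

5166 2207 2207 5166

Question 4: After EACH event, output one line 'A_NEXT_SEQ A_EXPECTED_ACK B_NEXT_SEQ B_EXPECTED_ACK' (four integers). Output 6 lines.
5000 2028 2028 5000
5000 2207 2207 5000
5133 2207 2207 5000
5166 2207 2207 5000
5166 2207 2207 5166
5166 2253 2253 5166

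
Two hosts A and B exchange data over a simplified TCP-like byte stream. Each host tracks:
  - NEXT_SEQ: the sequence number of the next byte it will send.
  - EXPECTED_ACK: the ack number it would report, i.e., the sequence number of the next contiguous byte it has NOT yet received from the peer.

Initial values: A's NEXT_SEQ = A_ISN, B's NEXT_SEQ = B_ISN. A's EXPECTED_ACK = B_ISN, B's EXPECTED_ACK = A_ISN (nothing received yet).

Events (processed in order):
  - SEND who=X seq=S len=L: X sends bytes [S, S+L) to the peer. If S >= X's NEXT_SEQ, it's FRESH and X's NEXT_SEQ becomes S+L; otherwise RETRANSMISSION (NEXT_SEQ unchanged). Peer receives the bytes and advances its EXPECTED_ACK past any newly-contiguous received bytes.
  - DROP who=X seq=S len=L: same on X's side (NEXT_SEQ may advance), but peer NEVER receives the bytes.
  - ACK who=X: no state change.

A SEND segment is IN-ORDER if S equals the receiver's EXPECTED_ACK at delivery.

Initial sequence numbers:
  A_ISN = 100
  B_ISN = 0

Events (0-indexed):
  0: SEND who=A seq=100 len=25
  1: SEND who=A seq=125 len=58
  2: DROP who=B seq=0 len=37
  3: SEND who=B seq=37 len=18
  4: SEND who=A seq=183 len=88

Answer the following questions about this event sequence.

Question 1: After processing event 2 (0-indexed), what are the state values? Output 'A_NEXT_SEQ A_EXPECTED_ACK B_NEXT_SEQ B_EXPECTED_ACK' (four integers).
After event 0: A_seq=125 A_ack=0 B_seq=0 B_ack=125
After event 1: A_seq=183 A_ack=0 B_seq=0 B_ack=183
After event 2: A_seq=183 A_ack=0 B_seq=37 B_ack=183

183 0 37 183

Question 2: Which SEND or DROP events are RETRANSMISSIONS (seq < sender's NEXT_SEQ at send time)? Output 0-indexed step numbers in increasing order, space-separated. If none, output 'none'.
Step 0: SEND seq=100 -> fresh
Step 1: SEND seq=125 -> fresh
Step 2: DROP seq=0 -> fresh
Step 3: SEND seq=37 -> fresh
Step 4: SEND seq=183 -> fresh

Answer: none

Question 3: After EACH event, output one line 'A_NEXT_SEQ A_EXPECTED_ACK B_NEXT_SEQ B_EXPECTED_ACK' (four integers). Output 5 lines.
125 0 0 125
183 0 0 183
183 0 37 183
183 0 55 183
271 0 55 271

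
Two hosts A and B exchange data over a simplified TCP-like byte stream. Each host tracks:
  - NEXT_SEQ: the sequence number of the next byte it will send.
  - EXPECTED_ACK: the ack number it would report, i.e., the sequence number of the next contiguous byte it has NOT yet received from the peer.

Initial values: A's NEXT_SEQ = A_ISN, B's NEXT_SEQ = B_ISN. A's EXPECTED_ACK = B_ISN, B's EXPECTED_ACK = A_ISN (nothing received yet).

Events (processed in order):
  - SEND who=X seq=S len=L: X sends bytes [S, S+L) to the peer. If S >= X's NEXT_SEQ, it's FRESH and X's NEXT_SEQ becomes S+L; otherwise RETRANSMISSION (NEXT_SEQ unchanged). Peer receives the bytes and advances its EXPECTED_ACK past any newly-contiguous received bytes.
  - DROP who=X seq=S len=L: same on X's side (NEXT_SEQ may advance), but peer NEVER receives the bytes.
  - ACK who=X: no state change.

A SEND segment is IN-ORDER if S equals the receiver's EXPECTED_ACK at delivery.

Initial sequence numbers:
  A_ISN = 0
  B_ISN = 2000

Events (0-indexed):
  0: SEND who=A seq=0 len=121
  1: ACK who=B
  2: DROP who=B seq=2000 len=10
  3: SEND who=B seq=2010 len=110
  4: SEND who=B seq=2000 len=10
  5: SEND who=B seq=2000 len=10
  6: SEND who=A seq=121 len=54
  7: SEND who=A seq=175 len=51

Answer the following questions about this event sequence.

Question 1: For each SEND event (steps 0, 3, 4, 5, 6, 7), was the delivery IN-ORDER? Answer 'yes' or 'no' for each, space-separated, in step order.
Step 0: SEND seq=0 -> in-order
Step 3: SEND seq=2010 -> out-of-order
Step 4: SEND seq=2000 -> in-order
Step 5: SEND seq=2000 -> out-of-order
Step 6: SEND seq=121 -> in-order
Step 7: SEND seq=175 -> in-order

Answer: yes no yes no yes yes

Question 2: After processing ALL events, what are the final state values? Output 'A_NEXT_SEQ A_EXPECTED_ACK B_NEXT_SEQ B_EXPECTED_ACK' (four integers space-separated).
Answer: 226 2120 2120 226

Derivation:
After event 0: A_seq=121 A_ack=2000 B_seq=2000 B_ack=121
After event 1: A_seq=121 A_ack=2000 B_seq=2000 B_ack=121
After event 2: A_seq=121 A_ack=2000 B_seq=2010 B_ack=121
After event 3: A_seq=121 A_ack=2000 B_seq=2120 B_ack=121
After event 4: A_seq=121 A_ack=2120 B_seq=2120 B_ack=121
After event 5: A_seq=121 A_ack=2120 B_seq=2120 B_ack=121
After event 6: A_seq=175 A_ack=2120 B_seq=2120 B_ack=175
After event 7: A_seq=226 A_ack=2120 B_seq=2120 B_ack=226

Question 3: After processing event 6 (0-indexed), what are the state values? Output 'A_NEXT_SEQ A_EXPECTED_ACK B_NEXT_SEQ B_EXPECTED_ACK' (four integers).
After event 0: A_seq=121 A_ack=2000 B_seq=2000 B_ack=121
After event 1: A_seq=121 A_ack=2000 B_seq=2000 B_ack=121
After event 2: A_seq=121 A_ack=2000 B_seq=2010 B_ack=121
After event 3: A_seq=121 A_ack=2000 B_seq=2120 B_ack=121
After event 4: A_seq=121 A_ack=2120 B_seq=2120 B_ack=121
After event 5: A_seq=121 A_ack=2120 B_seq=2120 B_ack=121
After event 6: A_seq=175 A_ack=2120 B_seq=2120 B_ack=175

175 2120 2120 175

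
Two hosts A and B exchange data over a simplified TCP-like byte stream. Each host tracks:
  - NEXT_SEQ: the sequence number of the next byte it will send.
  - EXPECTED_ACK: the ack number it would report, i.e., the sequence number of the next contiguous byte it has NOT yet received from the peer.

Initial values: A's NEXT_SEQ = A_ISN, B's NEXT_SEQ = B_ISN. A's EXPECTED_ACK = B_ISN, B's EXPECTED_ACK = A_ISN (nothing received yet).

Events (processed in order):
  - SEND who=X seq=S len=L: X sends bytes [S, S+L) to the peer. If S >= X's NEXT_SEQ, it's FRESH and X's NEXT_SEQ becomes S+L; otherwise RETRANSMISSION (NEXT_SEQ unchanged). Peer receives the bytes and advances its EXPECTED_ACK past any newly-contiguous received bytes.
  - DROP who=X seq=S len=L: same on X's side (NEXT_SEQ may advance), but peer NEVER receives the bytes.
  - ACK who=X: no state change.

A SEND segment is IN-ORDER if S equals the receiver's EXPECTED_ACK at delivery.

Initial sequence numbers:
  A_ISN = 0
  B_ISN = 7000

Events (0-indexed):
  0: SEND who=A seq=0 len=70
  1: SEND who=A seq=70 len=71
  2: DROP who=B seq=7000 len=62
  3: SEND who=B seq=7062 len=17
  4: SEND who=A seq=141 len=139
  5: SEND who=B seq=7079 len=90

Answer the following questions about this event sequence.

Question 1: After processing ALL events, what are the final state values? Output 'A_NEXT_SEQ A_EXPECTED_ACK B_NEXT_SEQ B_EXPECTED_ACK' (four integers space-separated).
After event 0: A_seq=70 A_ack=7000 B_seq=7000 B_ack=70
After event 1: A_seq=141 A_ack=7000 B_seq=7000 B_ack=141
After event 2: A_seq=141 A_ack=7000 B_seq=7062 B_ack=141
After event 3: A_seq=141 A_ack=7000 B_seq=7079 B_ack=141
After event 4: A_seq=280 A_ack=7000 B_seq=7079 B_ack=280
After event 5: A_seq=280 A_ack=7000 B_seq=7169 B_ack=280

Answer: 280 7000 7169 280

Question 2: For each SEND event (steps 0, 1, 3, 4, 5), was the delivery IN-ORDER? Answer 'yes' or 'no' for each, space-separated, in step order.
Answer: yes yes no yes no

Derivation:
Step 0: SEND seq=0 -> in-order
Step 1: SEND seq=70 -> in-order
Step 3: SEND seq=7062 -> out-of-order
Step 4: SEND seq=141 -> in-order
Step 5: SEND seq=7079 -> out-of-order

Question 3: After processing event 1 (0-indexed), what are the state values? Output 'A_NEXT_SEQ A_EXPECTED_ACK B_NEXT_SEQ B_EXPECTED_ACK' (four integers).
After event 0: A_seq=70 A_ack=7000 B_seq=7000 B_ack=70
After event 1: A_seq=141 A_ack=7000 B_seq=7000 B_ack=141

141 7000 7000 141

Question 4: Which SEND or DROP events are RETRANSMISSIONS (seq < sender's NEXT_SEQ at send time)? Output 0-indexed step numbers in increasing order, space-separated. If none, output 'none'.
Answer: none

Derivation:
Step 0: SEND seq=0 -> fresh
Step 1: SEND seq=70 -> fresh
Step 2: DROP seq=7000 -> fresh
Step 3: SEND seq=7062 -> fresh
Step 4: SEND seq=141 -> fresh
Step 5: SEND seq=7079 -> fresh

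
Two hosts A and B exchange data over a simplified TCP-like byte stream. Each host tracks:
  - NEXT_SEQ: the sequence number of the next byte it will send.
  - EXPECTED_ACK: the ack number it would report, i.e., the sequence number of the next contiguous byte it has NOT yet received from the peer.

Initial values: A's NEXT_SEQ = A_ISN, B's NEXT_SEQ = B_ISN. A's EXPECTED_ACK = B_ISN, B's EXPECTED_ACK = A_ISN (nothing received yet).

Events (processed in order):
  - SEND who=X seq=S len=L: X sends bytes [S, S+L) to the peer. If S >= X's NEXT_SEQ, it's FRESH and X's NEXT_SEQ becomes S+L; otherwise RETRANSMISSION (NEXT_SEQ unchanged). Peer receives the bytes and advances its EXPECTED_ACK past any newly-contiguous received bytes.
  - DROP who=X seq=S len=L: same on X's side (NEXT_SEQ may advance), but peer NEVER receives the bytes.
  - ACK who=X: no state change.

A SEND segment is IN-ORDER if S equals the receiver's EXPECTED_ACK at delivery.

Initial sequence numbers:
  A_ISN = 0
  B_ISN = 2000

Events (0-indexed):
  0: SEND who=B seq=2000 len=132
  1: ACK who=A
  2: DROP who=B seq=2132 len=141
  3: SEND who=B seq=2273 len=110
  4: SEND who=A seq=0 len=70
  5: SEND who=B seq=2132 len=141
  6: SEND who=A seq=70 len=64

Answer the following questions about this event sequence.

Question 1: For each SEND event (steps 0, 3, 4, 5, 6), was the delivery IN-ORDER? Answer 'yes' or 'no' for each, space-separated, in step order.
Step 0: SEND seq=2000 -> in-order
Step 3: SEND seq=2273 -> out-of-order
Step 4: SEND seq=0 -> in-order
Step 5: SEND seq=2132 -> in-order
Step 6: SEND seq=70 -> in-order

Answer: yes no yes yes yes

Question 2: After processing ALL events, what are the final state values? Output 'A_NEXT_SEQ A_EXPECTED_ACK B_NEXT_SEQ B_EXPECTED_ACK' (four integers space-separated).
Answer: 134 2383 2383 134

Derivation:
After event 0: A_seq=0 A_ack=2132 B_seq=2132 B_ack=0
After event 1: A_seq=0 A_ack=2132 B_seq=2132 B_ack=0
After event 2: A_seq=0 A_ack=2132 B_seq=2273 B_ack=0
After event 3: A_seq=0 A_ack=2132 B_seq=2383 B_ack=0
After event 4: A_seq=70 A_ack=2132 B_seq=2383 B_ack=70
After event 5: A_seq=70 A_ack=2383 B_seq=2383 B_ack=70
After event 6: A_seq=134 A_ack=2383 B_seq=2383 B_ack=134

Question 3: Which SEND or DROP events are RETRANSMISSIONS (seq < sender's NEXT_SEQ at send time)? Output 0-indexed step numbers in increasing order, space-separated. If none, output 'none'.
Answer: 5

Derivation:
Step 0: SEND seq=2000 -> fresh
Step 2: DROP seq=2132 -> fresh
Step 3: SEND seq=2273 -> fresh
Step 4: SEND seq=0 -> fresh
Step 5: SEND seq=2132 -> retransmit
Step 6: SEND seq=70 -> fresh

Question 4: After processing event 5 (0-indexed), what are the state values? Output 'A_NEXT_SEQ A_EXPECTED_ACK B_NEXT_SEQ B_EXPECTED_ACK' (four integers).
After event 0: A_seq=0 A_ack=2132 B_seq=2132 B_ack=0
After event 1: A_seq=0 A_ack=2132 B_seq=2132 B_ack=0
After event 2: A_seq=0 A_ack=2132 B_seq=2273 B_ack=0
After event 3: A_seq=0 A_ack=2132 B_seq=2383 B_ack=0
After event 4: A_seq=70 A_ack=2132 B_seq=2383 B_ack=70
After event 5: A_seq=70 A_ack=2383 B_seq=2383 B_ack=70

70 2383 2383 70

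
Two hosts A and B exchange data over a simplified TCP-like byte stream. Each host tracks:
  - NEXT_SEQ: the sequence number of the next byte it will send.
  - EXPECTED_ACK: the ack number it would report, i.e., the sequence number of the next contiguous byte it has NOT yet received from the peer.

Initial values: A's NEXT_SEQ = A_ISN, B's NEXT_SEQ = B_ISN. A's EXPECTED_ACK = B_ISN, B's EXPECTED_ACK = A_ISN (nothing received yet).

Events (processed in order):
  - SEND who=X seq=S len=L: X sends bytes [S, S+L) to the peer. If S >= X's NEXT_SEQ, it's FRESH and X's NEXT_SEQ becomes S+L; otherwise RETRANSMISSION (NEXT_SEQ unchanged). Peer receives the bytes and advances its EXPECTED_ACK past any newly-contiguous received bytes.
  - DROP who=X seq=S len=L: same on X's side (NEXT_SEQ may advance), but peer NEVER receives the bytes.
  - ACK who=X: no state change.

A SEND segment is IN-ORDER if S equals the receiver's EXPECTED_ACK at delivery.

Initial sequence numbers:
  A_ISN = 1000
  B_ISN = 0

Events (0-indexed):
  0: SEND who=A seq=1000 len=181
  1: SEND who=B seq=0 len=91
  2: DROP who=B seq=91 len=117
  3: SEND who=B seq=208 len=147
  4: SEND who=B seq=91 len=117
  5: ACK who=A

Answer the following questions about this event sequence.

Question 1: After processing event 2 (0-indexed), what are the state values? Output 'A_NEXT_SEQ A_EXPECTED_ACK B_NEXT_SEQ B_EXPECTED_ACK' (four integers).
After event 0: A_seq=1181 A_ack=0 B_seq=0 B_ack=1181
After event 1: A_seq=1181 A_ack=91 B_seq=91 B_ack=1181
After event 2: A_seq=1181 A_ack=91 B_seq=208 B_ack=1181

1181 91 208 1181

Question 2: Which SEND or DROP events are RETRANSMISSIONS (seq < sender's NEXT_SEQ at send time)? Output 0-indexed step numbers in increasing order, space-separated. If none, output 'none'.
Answer: 4

Derivation:
Step 0: SEND seq=1000 -> fresh
Step 1: SEND seq=0 -> fresh
Step 2: DROP seq=91 -> fresh
Step 3: SEND seq=208 -> fresh
Step 4: SEND seq=91 -> retransmit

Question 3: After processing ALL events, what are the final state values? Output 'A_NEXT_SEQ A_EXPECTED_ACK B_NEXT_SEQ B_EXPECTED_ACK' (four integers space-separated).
After event 0: A_seq=1181 A_ack=0 B_seq=0 B_ack=1181
After event 1: A_seq=1181 A_ack=91 B_seq=91 B_ack=1181
After event 2: A_seq=1181 A_ack=91 B_seq=208 B_ack=1181
After event 3: A_seq=1181 A_ack=91 B_seq=355 B_ack=1181
After event 4: A_seq=1181 A_ack=355 B_seq=355 B_ack=1181
After event 5: A_seq=1181 A_ack=355 B_seq=355 B_ack=1181

Answer: 1181 355 355 1181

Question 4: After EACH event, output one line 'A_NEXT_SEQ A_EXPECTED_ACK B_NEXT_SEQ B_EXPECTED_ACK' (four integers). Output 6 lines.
1181 0 0 1181
1181 91 91 1181
1181 91 208 1181
1181 91 355 1181
1181 355 355 1181
1181 355 355 1181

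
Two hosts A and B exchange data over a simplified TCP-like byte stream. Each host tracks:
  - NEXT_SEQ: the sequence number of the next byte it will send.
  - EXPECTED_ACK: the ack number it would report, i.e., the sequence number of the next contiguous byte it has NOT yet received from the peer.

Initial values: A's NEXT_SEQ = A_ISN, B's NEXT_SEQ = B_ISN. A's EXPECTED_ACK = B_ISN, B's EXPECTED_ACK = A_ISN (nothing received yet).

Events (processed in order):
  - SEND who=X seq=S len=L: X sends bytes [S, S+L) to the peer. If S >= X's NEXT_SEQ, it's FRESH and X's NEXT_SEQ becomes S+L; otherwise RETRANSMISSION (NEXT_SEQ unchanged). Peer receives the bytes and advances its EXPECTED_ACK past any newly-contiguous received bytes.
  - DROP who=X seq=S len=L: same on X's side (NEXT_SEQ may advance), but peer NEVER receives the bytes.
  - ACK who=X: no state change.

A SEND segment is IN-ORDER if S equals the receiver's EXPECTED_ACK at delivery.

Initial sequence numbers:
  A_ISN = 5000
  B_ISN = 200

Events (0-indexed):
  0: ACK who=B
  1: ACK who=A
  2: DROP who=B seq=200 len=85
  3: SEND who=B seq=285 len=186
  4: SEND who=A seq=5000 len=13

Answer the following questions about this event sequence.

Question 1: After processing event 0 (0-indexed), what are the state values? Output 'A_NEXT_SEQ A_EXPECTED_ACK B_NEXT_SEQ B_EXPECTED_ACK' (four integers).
After event 0: A_seq=5000 A_ack=200 B_seq=200 B_ack=5000

5000 200 200 5000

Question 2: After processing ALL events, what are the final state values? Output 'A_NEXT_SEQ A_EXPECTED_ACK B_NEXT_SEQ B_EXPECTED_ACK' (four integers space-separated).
Answer: 5013 200 471 5013

Derivation:
After event 0: A_seq=5000 A_ack=200 B_seq=200 B_ack=5000
After event 1: A_seq=5000 A_ack=200 B_seq=200 B_ack=5000
After event 2: A_seq=5000 A_ack=200 B_seq=285 B_ack=5000
After event 3: A_seq=5000 A_ack=200 B_seq=471 B_ack=5000
After event 4: A_seq=5013 A_ack=200 B_seq=471 B_ack=5013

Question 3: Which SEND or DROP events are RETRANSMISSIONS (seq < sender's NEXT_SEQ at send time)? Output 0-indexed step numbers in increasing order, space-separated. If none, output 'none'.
Answer: none

Derivation:
Step 2: DROP seq=200 -> fresh
Step 3: SEND seq=285 -> fresh
Step 4: SEND seq=5000 -> fresh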